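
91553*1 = 91553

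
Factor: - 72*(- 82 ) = 5904 =2^4*3^2*41^1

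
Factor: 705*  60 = 2^2*3^2*5^2* 47^1 =42300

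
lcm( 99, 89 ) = 8811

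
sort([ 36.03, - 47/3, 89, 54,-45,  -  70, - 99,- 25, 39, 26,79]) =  [-99, - 70, - 45,-25, - 47/3,26,36.03, 39, 54 , 79,89] 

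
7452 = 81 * 92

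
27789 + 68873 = 96662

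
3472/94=1736/47 = 36.94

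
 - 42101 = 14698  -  56799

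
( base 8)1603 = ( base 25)1ao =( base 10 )899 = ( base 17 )31f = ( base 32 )s3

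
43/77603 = 43/77603 = 0.00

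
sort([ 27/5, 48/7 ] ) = [ 27/5, 48/7 ]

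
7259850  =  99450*73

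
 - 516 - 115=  - 631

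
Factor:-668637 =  - 3^2*74293^1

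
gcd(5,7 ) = 1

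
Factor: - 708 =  - 2^2*3^1 * 59^1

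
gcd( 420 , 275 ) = 5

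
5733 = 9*637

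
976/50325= 16/825 = 0.02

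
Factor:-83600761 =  - 1847^1 * 45263^1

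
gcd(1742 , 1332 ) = 2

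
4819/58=83+5/58 = 83.09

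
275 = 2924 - 2649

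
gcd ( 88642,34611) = 1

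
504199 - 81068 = 423131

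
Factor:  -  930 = -2^1*3^1*5^1*31^1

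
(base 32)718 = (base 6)53212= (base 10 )7208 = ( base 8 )16050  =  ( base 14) 28AC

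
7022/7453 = 7022/7453 = 0.94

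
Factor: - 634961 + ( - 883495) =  - 1518456=-2^3*3^1* 151^1*419^1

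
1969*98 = 192962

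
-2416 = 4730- 7146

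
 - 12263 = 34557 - 46820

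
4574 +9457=14031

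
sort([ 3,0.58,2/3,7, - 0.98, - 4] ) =[-4, - 0.98, 0.58,  2/3,  3, 7 ]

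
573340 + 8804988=9378328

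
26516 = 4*6629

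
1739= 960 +779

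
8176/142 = 4088/71 = 57.58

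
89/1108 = 89/1108 = 0.08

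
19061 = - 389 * ( - 49 ) 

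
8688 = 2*4344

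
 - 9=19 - 28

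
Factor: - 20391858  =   - 2^1*3^3*89^1*4243^1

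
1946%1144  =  802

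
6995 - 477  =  6518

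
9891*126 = 1246266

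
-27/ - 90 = 3/10 = 0.30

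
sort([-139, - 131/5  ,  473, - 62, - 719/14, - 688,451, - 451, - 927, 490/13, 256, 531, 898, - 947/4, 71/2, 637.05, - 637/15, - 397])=[ - 927,- 688, - 451, - 397, - 947/4, - 139,-62, - 719/14, - 637/15  , - 131/5,71/2,  490/13, 256, 451,473 , 531,637.05, 898]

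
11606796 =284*40869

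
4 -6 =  - 2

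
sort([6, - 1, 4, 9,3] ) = [ - 1, 3, 4,6, 9]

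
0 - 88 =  - 88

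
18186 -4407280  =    -  4389094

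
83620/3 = 83620/3 = 27873.33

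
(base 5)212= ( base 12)49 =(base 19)30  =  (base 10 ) 57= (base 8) 71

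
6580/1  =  6580 = 6580.00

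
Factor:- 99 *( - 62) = 6138 = 2^1*3^2*11^1*31^1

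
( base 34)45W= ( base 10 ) 4826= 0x12DA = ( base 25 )7i1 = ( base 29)5lc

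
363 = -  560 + 923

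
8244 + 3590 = 11834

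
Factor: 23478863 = 1231^1 *19073^1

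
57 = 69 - 12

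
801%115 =111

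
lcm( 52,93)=4836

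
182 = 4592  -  4410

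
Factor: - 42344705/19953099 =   -  3^( - 2)*5^1*13^1*17^1*38321^1*2217011^( - 1)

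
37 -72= - 35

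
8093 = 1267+6826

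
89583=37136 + 52447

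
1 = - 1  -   - 2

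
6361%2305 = 1751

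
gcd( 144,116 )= 4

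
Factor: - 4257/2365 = -9/5 = - 3^2*5^( - 1) 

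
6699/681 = 9 + 190/227 = 9.84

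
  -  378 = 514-892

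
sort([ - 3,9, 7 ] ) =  [ - 3, 7,9]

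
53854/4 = 13463 + 1/2 = 13463.50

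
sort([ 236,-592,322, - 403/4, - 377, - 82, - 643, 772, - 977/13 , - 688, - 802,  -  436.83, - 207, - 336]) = [-802, - 688,-643,  -  592,-436.83,- 377, - 336, - 207, - 403/4 ,-82, - 977/13, 236, 322, 772]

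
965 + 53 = 1018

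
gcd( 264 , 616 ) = 88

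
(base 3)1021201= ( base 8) 1651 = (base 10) 937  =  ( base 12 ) 661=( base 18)2g1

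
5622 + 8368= 13990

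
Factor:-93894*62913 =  - 5907153222 = -2^1*3^2*67^1*313^1*15649^1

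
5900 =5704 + 196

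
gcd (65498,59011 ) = 1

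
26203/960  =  26203/960  =  27.29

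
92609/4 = 92609/4 = 23152.25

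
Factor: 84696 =2^3 * 3^1 * 3529^1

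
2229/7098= 743/2366 = 0.31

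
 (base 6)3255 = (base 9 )1028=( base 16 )2f3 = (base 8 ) 1363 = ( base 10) 755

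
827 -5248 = -4421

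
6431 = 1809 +4622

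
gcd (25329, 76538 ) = 1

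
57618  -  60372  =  -2754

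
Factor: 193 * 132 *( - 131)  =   - 3337356  =  - 2^2*3^1*11^1*131^1*193^1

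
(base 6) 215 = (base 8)123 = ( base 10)83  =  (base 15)58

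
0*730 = 0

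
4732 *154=728728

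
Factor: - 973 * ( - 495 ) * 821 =395422335  =  3^2*5^1*7^1*11^1*139^1*821^1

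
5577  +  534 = 6111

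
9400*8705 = 81827000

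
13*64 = 832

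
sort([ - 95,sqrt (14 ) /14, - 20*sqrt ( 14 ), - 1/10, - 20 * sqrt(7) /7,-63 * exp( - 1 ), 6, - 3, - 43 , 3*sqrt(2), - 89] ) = [ - 95, - 89,-20 * sqrt ( 14), -43, - 63*exp( - 1), - 20*sqrt(  7 ) /7,-3 , -1/10,sqrt ( 14 )/14, 3* sqrt(2 ), 6]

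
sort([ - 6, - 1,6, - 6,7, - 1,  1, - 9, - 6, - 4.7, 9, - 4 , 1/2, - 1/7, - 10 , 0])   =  [-10, - 9, -6 , - 6,-6, - 4.7, - 4  , - 1, - 1, - 1/7 , 0,1/2, 1 , 6, 7, 9] 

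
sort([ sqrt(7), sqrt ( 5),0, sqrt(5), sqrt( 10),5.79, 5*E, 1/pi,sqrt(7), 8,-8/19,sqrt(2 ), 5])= [  -  8/19, 0, 1/pi, sqrt(2), sqrt ( 5)  ,  sqrt ( 5),  sqrt( 7 ),  sqrt ( 7), sqrt(10), 5, 5.79, 8, 5 * E]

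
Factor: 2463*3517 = 8662371 = 3^1* 821^1*3517^1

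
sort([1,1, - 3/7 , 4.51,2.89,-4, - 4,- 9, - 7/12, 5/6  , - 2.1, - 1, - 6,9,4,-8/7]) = [ - 9 , - 6,  -  4, - 4, - 2.1,  -  8/7, - 1, - 7/12,- 3/7 , 5/6,1,1, 2.89,4,  4.51,9 ]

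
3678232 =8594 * 428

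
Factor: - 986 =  -2^1*17^1*29^1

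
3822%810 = 582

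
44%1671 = 44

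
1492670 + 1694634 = 3187304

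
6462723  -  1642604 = 4820119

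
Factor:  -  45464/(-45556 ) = 11366/11389 = 2^1*7^ (-1)*1627^(-1)*5683^1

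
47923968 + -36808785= 11115183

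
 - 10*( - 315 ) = 3150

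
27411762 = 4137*6626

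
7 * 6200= 43400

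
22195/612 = 36 + 163/612  =  36.27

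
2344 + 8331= 10675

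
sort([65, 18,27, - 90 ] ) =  [ - 90, 18, 27, 65]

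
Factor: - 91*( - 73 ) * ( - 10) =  - 66430 = -2^1*5^1 * 7^1 * 13^1 * 73^1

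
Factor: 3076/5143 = 2^2 *37^(- 1 )*139^(-1)*  769^1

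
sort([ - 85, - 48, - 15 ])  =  [ - 85, - 48, - 15]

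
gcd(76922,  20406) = 2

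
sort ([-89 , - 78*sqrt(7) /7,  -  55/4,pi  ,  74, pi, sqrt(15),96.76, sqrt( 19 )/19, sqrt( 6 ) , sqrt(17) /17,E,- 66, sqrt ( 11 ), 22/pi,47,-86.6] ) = [ - 89, - 86.6, - 66, - 78 * sqrt(7)/7, - 55/4,sqrt(19)/19,sqrt ( 17 )/17 , sqrt (6) , E,pi,pi , sqrt(11 ), sqrt( 15), 22/pi, 47,74 , 96.76]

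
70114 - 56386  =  13728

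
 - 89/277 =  - 89/277 = -0.32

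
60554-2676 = 57878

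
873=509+364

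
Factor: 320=2^6*5^1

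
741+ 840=1581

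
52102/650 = 26051/325 = 80.16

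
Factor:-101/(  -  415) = 5^( - 1)*83^ (- 1)*101^1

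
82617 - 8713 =73904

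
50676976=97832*518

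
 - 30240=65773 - 96013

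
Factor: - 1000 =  - 2^3 *5^3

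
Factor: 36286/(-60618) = -3^ ( - 1 )*10103^ ( - 1)  *18143^1 = - 18143/30309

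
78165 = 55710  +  22455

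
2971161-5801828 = -2830667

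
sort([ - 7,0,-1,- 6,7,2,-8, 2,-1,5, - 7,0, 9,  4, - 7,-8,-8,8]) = [ - 8, - 8, - 8, - 7, - 7, - 7, - 6 , - 1, -1,0,0,2, 2,4,5,  7, 8,9]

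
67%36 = 31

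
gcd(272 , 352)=16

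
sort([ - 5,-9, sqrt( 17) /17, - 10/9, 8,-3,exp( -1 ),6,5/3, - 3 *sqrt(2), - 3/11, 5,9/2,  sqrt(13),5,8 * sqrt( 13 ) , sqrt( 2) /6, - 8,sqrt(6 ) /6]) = [ - 9, - 8 , - 5, - 3*sqrt(2) , - 3, - 10/9, - 3/11, sqrt(2) /6, sqrt (17)/17,  exp( - 1 ), sqrt( 6)/6, 5/3, sqrt( 13 ),9/2, 5, 5, 6,  8,8*sqrt( 13)]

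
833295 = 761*1095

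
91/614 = 91/614 = 0.15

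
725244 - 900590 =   -  175346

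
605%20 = 5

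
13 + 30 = 43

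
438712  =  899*488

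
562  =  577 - 15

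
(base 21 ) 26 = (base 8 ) 60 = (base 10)48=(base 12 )40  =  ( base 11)44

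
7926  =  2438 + 5488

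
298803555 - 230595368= 68208187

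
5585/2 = 5585/2 = 2792.50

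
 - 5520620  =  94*( - 58730)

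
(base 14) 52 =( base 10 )72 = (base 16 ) 48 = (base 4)1020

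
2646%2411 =235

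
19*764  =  14516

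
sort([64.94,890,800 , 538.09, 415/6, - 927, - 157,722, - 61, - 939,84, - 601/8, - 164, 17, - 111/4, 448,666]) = [ - 939, - 927, - 164, - 157, - 601/8, - 61, - 111/4, 17, 64.94,415/6,84,448, 538.09, 666, 722, 800, 890]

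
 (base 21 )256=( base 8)1741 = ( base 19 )2e5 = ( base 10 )993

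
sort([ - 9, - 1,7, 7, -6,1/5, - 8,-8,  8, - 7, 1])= [-9, - 8,-8, - 7,  -  6, - 1,1/5,1, 7,7, 8]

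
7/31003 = 1/4429=0.00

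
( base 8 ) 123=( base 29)2P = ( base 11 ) 76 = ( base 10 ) 83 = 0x53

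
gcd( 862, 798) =2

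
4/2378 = 2/1189=0.00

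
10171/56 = 1453/8  =  181.62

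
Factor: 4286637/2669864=2^( - 3) * 3^2*107^(-1)*263^1*1811^1*3119^( - 1 ) 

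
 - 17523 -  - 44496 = 26973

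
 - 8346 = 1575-9921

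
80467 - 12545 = 67922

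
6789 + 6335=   13124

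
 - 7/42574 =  - 1/6082 = -0.00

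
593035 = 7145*83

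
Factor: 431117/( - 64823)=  - 11^( - 1)*31^1*71^(-1 ) * 83^( - 1 )*13907^1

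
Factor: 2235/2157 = 745/719 = 5^1 * 149^1*719^( - 1 )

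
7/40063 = 7/40063 =0.00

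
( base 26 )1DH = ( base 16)407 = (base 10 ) 1031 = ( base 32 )107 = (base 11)858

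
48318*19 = 918042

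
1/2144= 1/2144 = 0.00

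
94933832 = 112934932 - 18001100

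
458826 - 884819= - 425993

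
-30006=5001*( - 6 )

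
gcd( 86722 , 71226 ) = 2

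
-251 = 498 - 749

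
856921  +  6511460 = 7368381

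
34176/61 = 34176/61 =560.26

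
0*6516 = 0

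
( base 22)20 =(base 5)134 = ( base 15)2e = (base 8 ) 54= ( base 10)44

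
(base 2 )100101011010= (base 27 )37i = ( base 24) 43i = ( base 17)84E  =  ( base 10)2394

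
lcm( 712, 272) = 24208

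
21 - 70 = -49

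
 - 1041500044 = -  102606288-938893756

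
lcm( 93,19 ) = 1767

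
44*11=484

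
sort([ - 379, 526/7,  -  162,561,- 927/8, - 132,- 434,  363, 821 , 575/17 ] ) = [ -434, - 379, - 162, - 132,-927/8,  575/17,526/7, 363, 561, 821 ] 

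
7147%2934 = 1279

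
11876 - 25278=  - 13402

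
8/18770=4/9385=   0.00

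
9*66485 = 598365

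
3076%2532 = 544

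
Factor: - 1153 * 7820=-2^2 * 5^1*17^1 * 23^1* 1153^1 = - 9016460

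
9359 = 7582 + 1777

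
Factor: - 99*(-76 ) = 7524=2^2*3^2*11^1 * 19^1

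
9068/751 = 9068/751  =  12.07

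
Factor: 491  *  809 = 397219= 491^1*809^1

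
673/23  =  673/23 = 29.26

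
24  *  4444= 106656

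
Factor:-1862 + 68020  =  66158=2^1*19^1*1741^1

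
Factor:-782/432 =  - 2^(-3)*3^(  -  3)*17^1*23^1 = - 391/216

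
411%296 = 115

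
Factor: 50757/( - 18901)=  -  3^1*7^1*41^(  -  1)*461^(-1)*2417^1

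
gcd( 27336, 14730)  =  6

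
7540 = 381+7159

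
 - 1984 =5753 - 7737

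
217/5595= 217/5595 = 0.04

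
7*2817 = 19719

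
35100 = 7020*5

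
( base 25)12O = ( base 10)699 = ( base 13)41a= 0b1010111011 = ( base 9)856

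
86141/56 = 1538+13/56 = 1538.23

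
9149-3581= 5568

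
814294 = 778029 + 36265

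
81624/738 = 110  +  74/123= 110.60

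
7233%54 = 51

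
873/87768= 97/9752 = 0.01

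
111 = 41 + 70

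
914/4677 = 914/4677 = 0.20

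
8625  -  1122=7503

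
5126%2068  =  990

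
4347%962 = 499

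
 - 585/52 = -12 + 3/4 = -11.25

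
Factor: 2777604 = 2^2*3^1*211^1*1097^1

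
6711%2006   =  693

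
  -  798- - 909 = 111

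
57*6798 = 387486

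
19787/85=19787/85  =  232.79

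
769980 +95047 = 865027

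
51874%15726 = 4696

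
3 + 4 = 7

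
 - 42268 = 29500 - 71768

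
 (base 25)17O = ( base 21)1I5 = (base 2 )1100111000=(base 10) 824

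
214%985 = 214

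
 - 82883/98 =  - 846+ 25/98 = - 845.74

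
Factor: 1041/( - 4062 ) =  - 2^( - 1)*347^1*677^( - 1) = - 347/1354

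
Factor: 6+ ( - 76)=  - 70 = - 2^1*5^1*7^1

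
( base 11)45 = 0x31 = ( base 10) 49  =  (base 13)3a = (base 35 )1e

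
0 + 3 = 3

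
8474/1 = 8474 = 8474.00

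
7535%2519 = 2497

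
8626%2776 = 298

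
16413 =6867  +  9546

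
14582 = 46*317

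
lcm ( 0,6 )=0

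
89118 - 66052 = 23066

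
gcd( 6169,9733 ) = 1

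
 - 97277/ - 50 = 97277/50 = 1945.54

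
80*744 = 59520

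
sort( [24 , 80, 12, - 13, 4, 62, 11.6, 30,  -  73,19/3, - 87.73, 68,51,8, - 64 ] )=[ - 87.73, - 73, - 64, - 13,4,19/3,8, 11.6, 12, 24, 30, 51,62,68, 80]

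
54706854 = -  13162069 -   -  67868923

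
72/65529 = 8/7281 =0.00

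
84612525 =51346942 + 33265583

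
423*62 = 26226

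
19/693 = 19/693=0.03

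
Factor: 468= 2^2*3^2*13^1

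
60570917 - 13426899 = 47144018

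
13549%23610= 13549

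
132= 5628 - 5496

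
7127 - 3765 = 3362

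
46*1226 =56396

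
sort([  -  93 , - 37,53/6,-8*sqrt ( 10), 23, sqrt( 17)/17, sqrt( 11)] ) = [ - 93, - 37, - 8*sqrt(10),sqrt( 17 )/17,sqrt ( 11),53/6, 23]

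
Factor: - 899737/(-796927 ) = 39119/34649 = 34649^( - 1)*39119^1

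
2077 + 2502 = 4579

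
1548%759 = 30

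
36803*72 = 2649816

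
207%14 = 11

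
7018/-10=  - 702 + 1/5 = -701.80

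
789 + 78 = 867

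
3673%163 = 87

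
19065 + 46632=65697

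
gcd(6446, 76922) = 2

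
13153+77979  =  91132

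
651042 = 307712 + 343330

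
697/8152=697/8152=   0.09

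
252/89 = 2 + 74/89= 2.83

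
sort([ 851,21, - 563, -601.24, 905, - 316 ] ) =[-601.24, - 563,-316,21, 851, 905] 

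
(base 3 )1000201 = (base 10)748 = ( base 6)3244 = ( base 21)1ED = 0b1011101100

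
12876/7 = 12876/7 = 1839.43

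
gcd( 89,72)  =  1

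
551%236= 79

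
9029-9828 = - 799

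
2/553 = 2/553 = 0.00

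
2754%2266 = 488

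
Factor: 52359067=79^1*662773^1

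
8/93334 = 4/46667= 0.00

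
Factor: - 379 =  - 379^1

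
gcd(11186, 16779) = 5593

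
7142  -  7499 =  - 357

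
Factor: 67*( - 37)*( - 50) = 2^1*5^2*37^1*67^1  =  123950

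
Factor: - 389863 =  - 197^1*1979^1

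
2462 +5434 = 7896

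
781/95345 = 781/95345  =  0.01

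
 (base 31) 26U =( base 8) 4132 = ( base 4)201122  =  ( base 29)2FL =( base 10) 2138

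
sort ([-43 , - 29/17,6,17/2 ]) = [ - 43, - 29/17,6, 17/2 ]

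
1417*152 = 215384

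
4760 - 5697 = - 937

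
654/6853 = 654/6853 = 0.10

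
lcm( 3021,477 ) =9063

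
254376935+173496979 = 427873914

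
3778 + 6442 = 10220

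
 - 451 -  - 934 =483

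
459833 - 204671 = 255162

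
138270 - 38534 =99736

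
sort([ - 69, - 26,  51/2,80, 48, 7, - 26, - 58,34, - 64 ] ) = [ - 69 , - 64, - 58 , - 26, - 26, 7, 51/2, 34,  48,80 ]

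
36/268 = 9/67 = 0.13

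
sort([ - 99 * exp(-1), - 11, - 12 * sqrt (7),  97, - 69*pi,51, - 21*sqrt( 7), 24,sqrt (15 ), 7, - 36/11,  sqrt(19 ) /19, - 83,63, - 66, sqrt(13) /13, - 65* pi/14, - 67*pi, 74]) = [ - 69* pi, - 67*pi, - 83,-66,-21*sqrt(7), - 99*exp(  -  1), - 12* sqrt(7 ), - 65 *pi/14, - 11, - 36/11, sqrt(19) /19,sqrt(13 ) /13, sqrt( 15 ), 7, 24, 51, 63,74,97 ]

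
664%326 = 12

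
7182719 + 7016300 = 14199019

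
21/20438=21/20438 =0.00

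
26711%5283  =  296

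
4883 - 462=4421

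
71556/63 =23852/21 = 1135.81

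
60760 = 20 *3038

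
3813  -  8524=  - 4711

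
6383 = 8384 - 2001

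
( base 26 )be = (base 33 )93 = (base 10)300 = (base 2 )100101100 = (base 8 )454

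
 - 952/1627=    - 1 + 675/1627 = - 0.59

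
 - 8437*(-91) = 767767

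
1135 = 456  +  679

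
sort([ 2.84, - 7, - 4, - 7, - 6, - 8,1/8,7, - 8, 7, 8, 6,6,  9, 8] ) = [ - 8,-8, - 7, - 7, - 6, - 4,1/8 , 2.84, 6,6,7,  7 , 8,8,9 ] 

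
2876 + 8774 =11650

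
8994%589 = 159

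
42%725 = 42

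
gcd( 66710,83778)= 2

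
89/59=1 + 30/59= 1.51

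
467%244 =223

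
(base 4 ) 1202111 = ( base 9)8562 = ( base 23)bke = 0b1100010010101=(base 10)6293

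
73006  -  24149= 48857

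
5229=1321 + 3908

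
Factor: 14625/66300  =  15/68 = 2^( - 2 ) * 3^1 * 5^1*17^( - 1)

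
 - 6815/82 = -84 + 73/82 = - 83.11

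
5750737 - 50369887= - 44619150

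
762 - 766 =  - 4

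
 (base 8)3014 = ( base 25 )2bn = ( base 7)4341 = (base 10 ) 1548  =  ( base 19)459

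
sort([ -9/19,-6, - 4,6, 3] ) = [ - 6, - 4, - 9/19, 3, 6]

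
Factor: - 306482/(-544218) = 153241/272109 = 3^( - 1 )*11^1*13931^1* 90703^( - 1) 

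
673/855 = 673/855 = 0.79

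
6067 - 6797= - 730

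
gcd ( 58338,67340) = 14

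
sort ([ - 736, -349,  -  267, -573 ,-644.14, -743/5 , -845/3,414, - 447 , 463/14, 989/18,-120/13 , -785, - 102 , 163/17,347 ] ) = [- 785 , - 736, - 644.14, - 573,  -  447,-349, - 845/3, - 267, - 743/5,- 102 , - 120/13,163/17, 463/14 , 989/18 , 347,414 ] 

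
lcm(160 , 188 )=7520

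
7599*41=311559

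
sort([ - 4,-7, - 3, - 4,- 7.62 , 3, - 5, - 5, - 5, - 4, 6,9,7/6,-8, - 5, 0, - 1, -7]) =[ - 8, - 7.62, - 7, - 7,  -  5, - 5, - 5, - 5, - 4,-4, - 4, - 3,- 1,0,7/6,3,6,9 ] 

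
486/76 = 243/38 =6.39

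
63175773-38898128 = 24277645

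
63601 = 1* 63601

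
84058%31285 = 21488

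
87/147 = 29/49 = 0.59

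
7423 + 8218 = 15641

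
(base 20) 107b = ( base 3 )102011220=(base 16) 1FD7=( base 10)8151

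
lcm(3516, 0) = 0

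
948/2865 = 316/955 = 0.33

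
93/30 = 3 + 1/10=3.10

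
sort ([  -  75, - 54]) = [ - 75  , - 54 ]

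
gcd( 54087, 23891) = 1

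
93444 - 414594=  - 321150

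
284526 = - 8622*( -33) 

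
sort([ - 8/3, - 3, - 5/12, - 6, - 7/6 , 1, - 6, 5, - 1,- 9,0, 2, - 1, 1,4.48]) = [ - 9, - 6 , - 6, - 3, - 8/3, - 7/6, - 1, -1, - 5/12, 0,1, 1,2, 4.48,5]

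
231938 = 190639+41299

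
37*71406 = 2642022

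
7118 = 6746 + 372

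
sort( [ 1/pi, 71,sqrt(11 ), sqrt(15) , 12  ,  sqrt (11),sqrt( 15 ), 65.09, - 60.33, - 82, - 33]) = [ - 82, - 60.33,-33,1/pi,sqrt( 11 ),sqrt ( 11 ),sqrt (15 ),sqrt(15), 12,  65.09,71] 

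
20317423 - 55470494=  - 35153071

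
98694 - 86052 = 12642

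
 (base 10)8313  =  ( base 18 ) 17bf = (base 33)7KU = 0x2079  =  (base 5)231223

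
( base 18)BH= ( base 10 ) 215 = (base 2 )11010111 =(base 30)75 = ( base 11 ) 186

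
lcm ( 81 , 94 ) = 7614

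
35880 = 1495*24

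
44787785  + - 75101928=  -  30314143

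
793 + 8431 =9224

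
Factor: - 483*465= - 224595 = - 3^2*5^1*7^1* 23^1*31^1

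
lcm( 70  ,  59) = 4130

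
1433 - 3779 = -2346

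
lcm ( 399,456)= 3192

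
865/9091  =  865/9091=0.10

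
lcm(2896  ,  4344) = 8688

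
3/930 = 1/310 = 0.00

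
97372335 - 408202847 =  - 310830512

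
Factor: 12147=3^1*4049^1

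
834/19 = 43+17/19 = 43.89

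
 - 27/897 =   -  1 + 290/299 = -0.03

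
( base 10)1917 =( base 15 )87C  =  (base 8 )3575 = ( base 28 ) 2CD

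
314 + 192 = 506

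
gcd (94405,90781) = 1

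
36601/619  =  36601/619 = 59.13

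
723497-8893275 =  - 8169778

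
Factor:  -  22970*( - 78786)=1809714420 =2^2*3^3*5^1*1459^1*2297^1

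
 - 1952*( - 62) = 121024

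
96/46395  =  32/15465 = 0.00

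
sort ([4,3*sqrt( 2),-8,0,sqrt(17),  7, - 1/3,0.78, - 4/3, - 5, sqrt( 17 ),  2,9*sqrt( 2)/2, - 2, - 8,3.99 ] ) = [ - 8, - 8, - 5, - 2,-4/3,-1/3,0,0.78,2, 3.99,4,sqrt(17 ),sqrt(17 ),3*sqrt( 2), 9*sqrt(2 ) /2, 7 ]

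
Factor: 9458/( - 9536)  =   - 4729/4768 = - 2^ ( - 5)* 149^ ( - 1 ) * 4729^1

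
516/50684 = 129/12671 = 0.01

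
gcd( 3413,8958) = 1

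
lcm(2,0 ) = 0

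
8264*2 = 16528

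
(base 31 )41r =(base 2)111100111110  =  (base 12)2312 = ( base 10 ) 3902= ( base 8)7476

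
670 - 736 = - 66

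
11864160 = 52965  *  224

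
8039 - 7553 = 486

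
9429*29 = 273441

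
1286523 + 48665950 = 49952473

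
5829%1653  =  870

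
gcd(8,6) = 2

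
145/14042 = 145/14042 = 0.01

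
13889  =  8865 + 5024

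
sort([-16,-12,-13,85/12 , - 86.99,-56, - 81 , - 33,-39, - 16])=[-86.99, - 81, - 56,-39,-33, - 16, - 16 , - 13,-12, 85/12 ]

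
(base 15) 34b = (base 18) 258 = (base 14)3b4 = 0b1011101010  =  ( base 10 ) 746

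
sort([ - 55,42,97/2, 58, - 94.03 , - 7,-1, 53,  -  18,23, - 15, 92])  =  [-94.03, - 55, - 18, - 15, - 7, - 1,23,  42,97/2 , 53,58,92]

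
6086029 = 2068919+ 4017110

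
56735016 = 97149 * 584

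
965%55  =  30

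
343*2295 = 787185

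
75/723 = 25/241=0.10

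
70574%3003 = 1505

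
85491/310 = 85491/310 = 275.78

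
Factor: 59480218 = 2^1*7^2*29^1*20929^1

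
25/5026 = 25/5026 = 0.00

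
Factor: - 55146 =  - 2^1*3^1*7^1 * 13^1* 101^1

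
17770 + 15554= 33324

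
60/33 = 1+9/11  =  1.82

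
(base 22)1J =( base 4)221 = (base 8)51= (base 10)41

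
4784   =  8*598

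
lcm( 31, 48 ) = 1488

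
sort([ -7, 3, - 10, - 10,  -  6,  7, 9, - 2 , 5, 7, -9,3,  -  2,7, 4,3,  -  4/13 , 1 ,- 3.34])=[  -  10, - 10, - 9, - 7, - 6, -3.34,-2, - 2, - 4/13,1,3,3,3, 4,5,7,7 , 7,9 ] 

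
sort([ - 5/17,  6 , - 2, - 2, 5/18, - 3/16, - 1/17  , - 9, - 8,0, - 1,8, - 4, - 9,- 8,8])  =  [ - 9, - 9,  -  8,- 8, - 4, - 2, - 2,  -  1, -5/17, - 3/16, - 1/17,0, 5/18,6,8,8 ]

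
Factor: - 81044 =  - 2^2* 20261^1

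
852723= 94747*9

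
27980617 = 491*56987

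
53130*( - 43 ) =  - 2284590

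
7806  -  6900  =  906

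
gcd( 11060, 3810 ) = 10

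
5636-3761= 1875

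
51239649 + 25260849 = 76500498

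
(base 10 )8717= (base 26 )CN7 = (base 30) 9KH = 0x220D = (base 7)34262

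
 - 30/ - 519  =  10/173  =  0.06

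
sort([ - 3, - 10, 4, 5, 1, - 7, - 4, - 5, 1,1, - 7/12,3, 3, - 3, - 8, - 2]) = [ - 10, - 8, - 7, - 5, - 4, - 3, - 3, - 2, - 7/12, 1, 1, 1,3 , 3, 4,  5 ]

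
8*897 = 7176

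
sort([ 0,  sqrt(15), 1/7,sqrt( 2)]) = [ 0 , 1/7, sqrt( 2),sqrt ( 15) ] 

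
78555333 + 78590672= 157146005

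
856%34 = 6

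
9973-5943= 4030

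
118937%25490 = 16977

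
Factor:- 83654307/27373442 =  -2^( - 1 ) * 3^2*11^1*  43^2*347^( - 1)*457^1 * 39443^( - 1)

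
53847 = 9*5983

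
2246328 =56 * 40113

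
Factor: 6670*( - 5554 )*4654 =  - 2^3*5^1*13^1*23^1  *  29^1*179^1*2777^1 = - 172408267720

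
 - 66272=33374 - 99646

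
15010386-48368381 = -33357995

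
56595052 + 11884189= 68479241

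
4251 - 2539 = 1712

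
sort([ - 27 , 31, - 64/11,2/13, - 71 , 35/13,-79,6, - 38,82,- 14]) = [ - 79,-71 , - 38,-27,-14,-64/11, 2/13 , 35/13 , 6,31,82]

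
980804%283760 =129524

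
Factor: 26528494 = 2^1*13264247^1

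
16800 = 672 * 25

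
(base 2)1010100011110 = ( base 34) 4n0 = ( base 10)5406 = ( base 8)12436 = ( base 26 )7PO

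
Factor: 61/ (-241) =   -  61^1*241^( - 1)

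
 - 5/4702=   -5/4702 = -0.00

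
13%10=3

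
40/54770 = 4/5477 = 0.00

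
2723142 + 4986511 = 7709653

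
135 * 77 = 10395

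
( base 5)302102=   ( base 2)10010110110100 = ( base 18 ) 1BE4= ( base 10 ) 9652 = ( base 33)8sg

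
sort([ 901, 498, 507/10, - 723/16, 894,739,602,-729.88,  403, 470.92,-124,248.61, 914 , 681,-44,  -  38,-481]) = [ - 729.88, - 481,-124,-723/16,-44, - 38, 507/10 , 248.61,403, 470.92,498,602,681, 739 , 894, 901,914]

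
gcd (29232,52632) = 72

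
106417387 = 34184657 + 72232730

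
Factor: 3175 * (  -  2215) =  - 5^3*127^1*443^1  =  -  7032625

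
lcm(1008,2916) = 81648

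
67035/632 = 106 + 43/632 = 106.07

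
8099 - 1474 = 6625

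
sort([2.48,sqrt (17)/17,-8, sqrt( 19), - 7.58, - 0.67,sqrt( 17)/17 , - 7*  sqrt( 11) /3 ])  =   [ - 8, - 7*sqrt ( 11) /3,-7.58, - 0.67,sqrt( 17) /17, sqrt( 17)/17,  2.48,sqrt(19 )]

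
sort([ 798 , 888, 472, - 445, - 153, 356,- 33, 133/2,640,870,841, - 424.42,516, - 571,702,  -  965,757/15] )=[ - 965, - 571, - 445, - 424.42, - 153,  -  33,757/15,133/2, 356,472,516 , 640,  702 , 798  ,  841,870,888 ]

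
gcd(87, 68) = 1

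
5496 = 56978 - 51482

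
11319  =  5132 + 6187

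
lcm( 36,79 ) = 2844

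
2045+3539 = 5584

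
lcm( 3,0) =0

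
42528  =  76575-34047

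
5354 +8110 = 13464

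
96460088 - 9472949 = 86987139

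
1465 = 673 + 792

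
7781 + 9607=17388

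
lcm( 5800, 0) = 0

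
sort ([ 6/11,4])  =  [6/11, 4 ] 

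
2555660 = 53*48220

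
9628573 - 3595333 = 6033240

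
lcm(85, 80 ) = 1360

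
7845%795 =690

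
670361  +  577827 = 1248188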